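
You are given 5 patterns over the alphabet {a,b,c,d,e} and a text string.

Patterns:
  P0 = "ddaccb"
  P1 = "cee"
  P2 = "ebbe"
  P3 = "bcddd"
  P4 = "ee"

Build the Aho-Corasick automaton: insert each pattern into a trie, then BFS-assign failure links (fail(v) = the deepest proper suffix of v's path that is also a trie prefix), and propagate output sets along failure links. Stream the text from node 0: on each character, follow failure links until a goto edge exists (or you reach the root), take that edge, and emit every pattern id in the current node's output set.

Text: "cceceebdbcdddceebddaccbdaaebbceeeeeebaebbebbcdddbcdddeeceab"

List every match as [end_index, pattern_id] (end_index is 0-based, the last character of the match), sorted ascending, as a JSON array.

Build automaton:
Trie (insert patterns):
  n0 'ε': b→14 c→7 d→1 e→10
  n1 'd': d→2
  n2 'dd': a→3
  n3 'dda': c→4
  n4 'ddac': c→5
  n5 'ddacc': b→6
  n6 'ddaccb': ·  ←P0
  n7 'c': e→8
  n8 'ce': e→9
  n9 'cee': ·  ←P1
  n10 'e': b→11 e→19
  n11 'eb': b→12
  n12 'ebb': e→13
  n13 'ebbe': ·  ←P2
  n14 'b': c→15
  n15 'bc': d→16
  n16 'bcd': d→17
  n17 'bcdd': d→18
  n18 'bcddd': ·  ←P3
  n19 'ee': ·  ←P4

Failure links (BFS by depth):
  fail(1) 'd': from fail(0)=0 chase 'd': 0 ⇒ 0;  out=∅∪out(0)=∅
  fail(7) 'c': from fail(0)=0 chase 'c': 0 ⇒ 0;  out=∅∪out(0)=∅
  fail(10) 'e': from fail(0)=0 chase 'e': 0 ⇒ 0;  out=∅∪out(0)=∅
  fail(14) 'b': from fail(0)=0 chase 'b': 0 ⇒ 0;  out=∅∪out(0)=∅
  fail(2) 'dd': from fail(1)=0 chase 'd': 0 ⇒ 1;  out=∅∪out(1)=∅
  fail(8) 'ce': from fail(7)=0 chase 'e': 0 ⇒ 10;  out=∅∪out(10)=∅
  fail(11) 'eb': from fail(10)=0 chase 'b': 0 ⇒ 14;  out=∅∪out(14)=∅
  fail(15) 'bc': from fail(14)=0 chase 'c': 0 ⇒ 7;  out=∅∪out(7)=∅
  fail(19) 'ee': from fail(10)=0 chase 'e': 0 ⇒ 10;  out={4}∪out(10)={4}
  fail(3) 'dda': from fail(2)=1 chase 'a': 1→0 ⇒ 0;  out=∅∪out(0)=∅
  fail(9) 'cee': from fail(8)=10 chase 'e': 10 ⇒ 19;  out={1}∪out(19)={1,4}
  fail(12) 'ebb': from fail(11)=14 chase 'b': 14→0 ⇒ 14;  out=∅∪out(14)=∅
  fail(16) 'bcd': from fail(15)=7 chase 'd': 7→0 ⇒ 1;  out=∅∪out(1)=∅
  fail(4) 'ddac': from fail(3)=0 chase 'c': 0 ⇒ 7;  out=∅∪out(7)=∅
  fail(13) 'ebbe': from fail(12)=14 chase 'e': 14→0 ⇒ 10;  out={2}∪out(10)={2}
  fail(17) 'bcdd': from fail(16)=1 chase 'd': 1 ⇒ 2;  out=∅∪out(2)=∅
  fail(5) 'ddacc': from fail(4)=7 chase 'c': 7→0 ⇒ 7;  out=∅∪out(7)=∅
  fail(18) 'bcddd': from fail(17)=2 chase 'd': 2→1 ⇒ 2;  out={3}∪out(2)={3}
  fail(6) 'ddaccb': from fail(5)=7 chase 'b': 7→0 ⇒ 14;  out={0}∪out(14)={0}

Text stream:
[0] read 'c'  n0⇒n7
[1] read 'c'  n7⇒n7 (fail-walked)
[2] read 'e'  n7⇒n8
[3] read 'c'  n8⇒n7 (fail-walked)
[4] read 'e'  n7⇒n8
[5] read 'e'  n8⇒n9  emit P1@[3:5],P4@[4:5]
[6] read 'b'  n9⇒n11 (fail-walked)
[7] read 'd'  n11⇒n1 (fail-walked)
[8] read 'b'  n1⇒n14 (fail-walked)
[9] read 'c'  n14⇒n15
[10] read 'd'  n15⇒n16
[11] read 'd'  n16⇒n17
[12] read 'd'  n17⇒n18  emit P3@[8:12]
[13] read 'c'  n18⇒n7 (fail-walked)
[14] read 'e'  n7⇒n8
[15] read 'e'  n8⇒n9  emit P1@[13:15],P4@[14:15]
[16] read 'b'  n9⇒n11 (fail-walked)
[17] read 'd'  n11⇒n1 (fail-walked)
[18] read 'd'  n1⇒n2
[19] read 'a'  n2⇒n3
[20] read 'c'  n3⇒n4
[21] read 'c'  n4⇒n5
[22] read 'b'  n5⇒n6  emit P0@[17:22]
[23] read 'd'  n6⇒n1 (fail-walked)
[24] read 'a'  n1⇒n0 (fail-walked)
[25] read 'a'  n0⇒n0
[26] read 'e'  n0⇒n10
[27] read 'b'  n10⇒n11
[28] read 'b'  n11⇒n12
[29] read 'c'  n12⇒n15 (fail-walked)
[30] read 'e'  n15⇒n8 (fail-walked)
[31] read 'e'  n8⇒n9  emit P1@[29:31],P4@[30:31]
[32] read 'e'  n9⇒n19 (fail-walked)  emit P4@[31:32]
[33] read 'e'  n19⇒n19 (fail-walked)  emit P4@[32:33]
[34] read 'e'  n19⇒n19 (fail-walked)  emit P4@[33:34]
[35] read 'e'  n19⇒n19 (fail-walked)  emit P4@[34:35]
[36] read 'b'  n19⇒n11 (fail-walked)
[37] read 'a'  n11⇒n0 (fail-walked)
[38] read 'e'  n0⇒n10
[39] read 'b'  n10⇒n11
[40] read 'b'  n11⇒n12
[41] read 'e'  n12⇒n13  emit P2@[38:41]
[42] read 'b'  n13⇒n11 (fail-walked)
[43] read 'b'  n11⇒n12
[44] read 'c'  n12⇒n15 (fail-walked)
[45] read 'd'  n15⇒n16
[46] read 'd'  n16⇒n17
[47] read 'd'  n17⇒n18  emit P3@[43:47]
[48] read 'b'  n18⇒n14 (fail-walked)
[49] read 'c'  n14⇒n15
[50] read 'd'  n15⇒n16
[51] read 'd'  n16⇒n17
[52] read 'd'  n17⇒n18  emit P3@[48:52]
[53] read 'e'  n18⇒n10 (fail-walked)
[54] read 'e'  n10⇒n19  emit P4@[53:54]
[55] read 'c'  n19⇒n7 (fail-walked)
[56] read 'e'  n7⇒n8
[57] read 'a'  n8⇒n0 (fail-walked)
[58] read 'b'  n0⇒n14

Matches: [[5,1],[5,4],[12,3],[15,1],[15,4],[22,0],[31,1],[31,4],[32,4],[33,4],[34,4],[35,4],[41,2],[47,3],[52,3],[54,4]]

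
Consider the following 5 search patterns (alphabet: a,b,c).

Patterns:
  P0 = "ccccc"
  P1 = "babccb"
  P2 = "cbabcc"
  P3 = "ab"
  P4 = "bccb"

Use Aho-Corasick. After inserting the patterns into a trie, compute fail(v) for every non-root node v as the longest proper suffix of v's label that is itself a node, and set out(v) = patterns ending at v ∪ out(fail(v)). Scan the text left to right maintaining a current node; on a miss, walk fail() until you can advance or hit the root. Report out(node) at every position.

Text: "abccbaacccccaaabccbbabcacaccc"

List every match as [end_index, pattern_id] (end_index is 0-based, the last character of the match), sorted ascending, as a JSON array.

Build automaton:
Trie nodes:
  0='ε' goto a→17 b→6 c→1
  1='c' goto b→12 c→2
  2='cc' goto c→3
  3='ccc' goto c→4
  4='cccc' goto c→5
  5='ccccc' goto ·  [P0 ends]
  6='b' goto a→7 c→19
  7='ba' goto b→8
  8='bab' goto c→9
  9='babc' goto c→10
  10='babcc' goto b→11
  11='babccb' goto ·  [P1 ends]
  12='cb' goto a→13
  13='cba' goto b→14
  14='cbab' goto c→15
  15='cbabc' goto c→16
  16='cbabcc' goto ·  [P2 ends]
  17='a' goto b→18
  18='ab' goto ·  [P3 ends]
  19='bc' goto c→20
  20='bcc' goto b→21
  21='bccb' goto ·  [P4 ends]

BFS fail/out derivation:
  n1('c'): parent n0 fail=0; on 'c' 0 → fail=0;  out ∅∪∅=∅
  n6('b'): parent n0 fail=0; on 'b' 0 → fail=0;  out ∅∪∅=∅
  n17('a'): parent n0 fail=0; on 'a' 0 → fail=0;  out ∅∪∅=∅
  n2('cc'): parent n1 fail=0; on 'c' 0 → fail=1;  out ∅∪∅=∅
  n7('ba'): parent n6 fail=0; on 'a' 0 → fail=17;  out ∅∪∅=∅
  n12('cb'): parent n1 fail=0; on 'b' 0 → fail=6;  out ∅∪∅=∅
  n18('ab'): parent n17 fail=0; on 'b' 0 → fail=6;  out {3}∪∅={3}
  n19('bc'): parent n6 fail=0; on 'c' 0 → fail=1;  out ∅∪∅=∅
  n3('ccc'): parent n2 fail=1; on 'c' 1 → fail=2;  out ∅∪∅=∅
  n8('bab'): parent n7 fail=17; on 'b' 17 → fail=18;  out ∅∪{3}={3}
  n13('cba'): parent n12 fail=6; on 'a' 6 → fail=7;  out ∅∪∅=∅
  n20('bcc'): parent n19 fail=1; on 'c' 1 → fail=2;  out ∅∪∅=∅
  n4('cccc'): parent n3 fail=2; on 'c' 2 → fail=3;  out ∅∪∅=∅
  n9('babc'): parent n8 fail=18; on 'c' 18→6 → fail=19;  out ∅∪∅=∅
  n14('cbab'): parent n13 fail=7; on 'b' 7 → fail=8;  out ∅∪{3}={3}
  n21('bccb'): parent n20 fail=2; on 'b' 2→1 → fail=12;  out {4}∪∅={4}
  n5('ccccc'): parent n4 fail=3; on 'c' 3 → fail=4;  out {0}∪∅={0}
  n10('babcc'): parent n9 fail=19; on 'c' 19 → fail=20;  out ∅∪∅=∅
  n15('cbabc'): parent n14 fail=8; on 'c' 8 → fail=9;  out ∅∪∅=∅
  n11('babccb'): parent n10 fail=20; on 'b' 20 → fail=21;  out {1}∪{4}={1,4}
  n16('cbabcc'): parent n15 fail=9; on 'c' 9 → fail=10;  out {2}∪∅={2}

Text stream:
[0] read 'a'  n0⇒n17
[1] read 'b'  n17⇒n18  ** P3@[0:1]
[2] read 'c'  n18⇒n19 (fail-walked)
[3] read 'c'  n19⇒n20
[4] read 'b'  n20⇒n21  ** P4@[1:4]
[5] read 'a'  n21⇒n13 (fail-walked)
[6] read 'a'  n13⇒n17 (fail-walked)
[7] read 'c'  n17⇒n1 (fail-walked)
[8] read 'c'  n1⇒n2
[9] read 'c'  n2⇒n3
[10] read 'c'  n3⇒n4
[11] read 'c'  n4⇒n5  ** P0@[7:11]
[12] read 'a'  n5⇒n17 (fail-walked)
[13] read 'a'  n17⇒n17 (fail-walked)
[14] read 'a'  n17⇒n17 (fail-walked)
[15] read 'b'  n17⇒n18  ** P3@[14:15]
[16] read 'c'  n18⇒n19 (fail-walked)
[17] read 'c'  n19⇒n20
[18] read 'b'  n20⇒n21  ** P4@[15:18]
[19] read 'b'  n21⇒n6 (fail-walked)
[20] read 'a'  n6⇒n7
[21] read 'b'  n7⇒n8  ** P3@[20:21]
[22] read 'c'  n8⇒n9
[23] read 'a'  n9⇒n17 (fail-walked)
[24] read 'c'  n17⇒n1 (fail-walked)
[25] read 'a'  n1⇒n17 (fail-walked)
[26] read 'c'  n17⇒n1 (fail-walked)
[27] read 'c'  n1⇒n2
[28] read 'c'  n2⇒n3

Result: [[1,3],[4,4],[11,0],[15,3],[18,4],[21,3]]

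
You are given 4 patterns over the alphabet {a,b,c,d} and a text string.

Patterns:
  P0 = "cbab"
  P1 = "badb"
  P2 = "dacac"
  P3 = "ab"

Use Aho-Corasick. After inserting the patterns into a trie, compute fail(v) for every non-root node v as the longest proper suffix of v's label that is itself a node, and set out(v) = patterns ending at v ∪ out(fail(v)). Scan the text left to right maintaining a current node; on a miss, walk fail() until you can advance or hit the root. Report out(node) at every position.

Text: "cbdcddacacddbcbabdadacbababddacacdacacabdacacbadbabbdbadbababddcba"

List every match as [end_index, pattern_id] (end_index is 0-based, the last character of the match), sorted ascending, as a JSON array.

Build:
Trie nodes:
  0='ε' goto a→14 b→5 c→1 d→9
  1='c' goto b→2
  2='cb' goto a→3
  3='cba' goto b→4
  4='cbab' goto ·  ←P0
  5='b' goto a→6
  6='ba' goto d→7
  7='bad' goto b→8
  8='badb' goto ·  ←P1
  9='d' goto a→10
  10='da' goto c→11
  11='dac' goto a→12
  12='daca' goto c→13
  13='dacac' goto ·  ←P2
  14='a' goto b→15
  15='ab' goto ·  ←P3

BFS fail/out derivation:
  fail(1) 'c': from fail(0)=0 chase 'c': 0 ⇒ 0;  out=∅∪out(0)=∅
  fail(5) 'b': from fail(0)=0 chase 'b': 0 ⇒ 0;  out=∅∪out(0)=∅
  fail(9) 'd': from fail(0)=0 chase 'd': 0 ⇒ 0;  out=∅∪out(0)=∅
  fail(14) 'a': from fail(0)=0 chase 'a': 0 ⇒ 0;  out=∅∪out(0)=∅
  fail(2) 'cb': from fail(1)=0 chase 'b': 0 ⇒ 5;  out=∅∪out(5)=∅
  fail(6) 'ba': from fail(5)=0 chase 'a': 0 ⇒ 14;  out=∅∪out(14)=∅
  fail(10) 'da': from fail(9)=0 chase 'a': 0 ⇒ 14;  out=∅∪out(14)=∅
  fail(15) 'ab': from fail(14)=0 chase 'b': 0 ⇒ 5;  out={3}∪out(5)={3}
  fail(3) 'cba': from fail(2)=5 chase 'a': 5 ⇒ 6;  out=∅∪out(6)=∅
  fail(7) 'bad': from fail(6)=14 chase 'd': 14→0 ⇒ 9;  out=∅∪out(9)=∅
  fail(11) 'dac': from fail(10)=14 chase 'c': 14→0 ⇒ 1;  out=∅∪out(1)=∅
  fail(4) 'cbab': from fail(3)=6 chase 'b': 6→14 ⇒ 15;  out={0}∪out(15)={0,3}
  fail(8) 'badb': from fail(7)=9 chase 'b': 9→0 ⇒ 5;  out={1}∪out(5)={1}
  fail(12) 'daca': from fail(11)=1 chase 'a': 1→0 ⇒ 14;  out=∅∪out(14)=∅
  fail(13) 'dacac': from fail(12)=14 chase 'c': 14→0 ⇒ 1;  out={2}∪out(1)={2}

Run:
[0] read 'c'  n0⇒n1
[1] read 'b'  n1⇒n2
[2] read 'd'  n2⇒n9 (via fail)
[3] read 'c'  n9⇒n1 (via fail)
[4] read 'd'  n1⇒n9 (via fail)
[5] read 'd'  n9⇒n9 (via fail)
[6] read 'a'  n9⇒n10
[7] read 'c'  n10⇒n11
[8] read 'a'  n11⇒n12
[9] read 'c'  n12⇒n13  → match P2@[5:9]
[10] read 'd'  n13⇒n9 (via fail)
[11] read 'd'  n9⇒n9 (via fail)
[12] read 'b'  n9⇒n5 (via fail)
[13] read 'c'  n5⇒n1 (via fail)
[14] read 'b'  n1⇒n2
[15] read 'a'  n2⇒n3
[16] read 'b'  n3⇒n4  → match P0@[13:16],P3@[15:16]
[17] read 'd'  n4⇒n9 (via fail)
[18] read 'a'  n9⇒n10
[19] read 'd'  n10⇒n9 (via fail)
[20] read 'a'  n9⇒n10
[21] read 'c'  n10⇒n11
[22] read 'b'  n11⇒n2 (via fail)
[23] read 'a'  n2⇒n3
[24] read 'b'  n3⇒n4  → match P0@[21:24],P3@[23:24]
[25] read 'a'  n4⇒n6 (via fail)
[26] read 'b'  n6⇒n15 (via fail)  → match P3@[25:26]
[27] read 'd'  n15⇒n9 (via fail)
[28] read 'd'  n9⇒n9 (via fail)
[29] read 'a'  n9⇒n10
[30] read 'c'  n10⇒n11
[31] read 'a'  n11⇒n12
[32] read 'c'  n12⇒n13  → match P2@[28:32]
[33] read 'd'  n13⇒n9 (via fail)
[34] read 'a'  n9⇒n10
[35] read 'c'  n10⇒n11
[36] read 'a'  n11⇒n12
[37] read 'c'  n12⇒n13  → match P2@[33:37]
[38] read 'a'  n13⇒n14 (via fail)
[39] read 'b'  n14⇒n15  → match P3@[38:39]
[40] read 'd'  n15⇒n9 (via fail)
[41] read 'a'  n9⇒n10
[42] read 'c'  n10⇒n11
[43] read 'a'  n11⇒n12
[44] read 'c'  n12⇒n13  → match P2@[40:44]
[45] read 'b'  n13⇒n2 (via fail)
[46] read 'a'  n2⇒n3
[47] read 'd'  n3⇒n7 (via fail)
[48] read 'b'  n7⇒n8  → match P1@[45:48]
[49] read 'a'  n8⇒n6 (via fail)
[50] read 'b'  n6⇒n15 (via fail)  → match P3@[49:50]
[51] read 'b'  n15⇒n5 (via fail)
[52] read 'd'  n5⇒n9 (via fail)
[53] read 'b'  n9⇒n5 (via fail)
[54] read 'a'  n5⇒n6
[55] read 'd'  n6⇒n7
[56] read 'b'  n7⇒n8  → match P1@[53:56]
[57] read 'a'  n8⇒n6 (via fail)
[58] read 'b'  n6⇒n15 (via fail)  → match P3@[57:58]
[59] read 'a'  n15⇒n6 (via fail)
[60] read 'b'  n6⇒n15 (via fail)  → match P3@[59:60]
[61] read 'd'  n15⇒n9 (via fail)
[62] read 'd'  n9⇒n9 (via fail)
[63] read 'c'  n9⇒n1 (via fail)
[64] read 'b'  n1⇒n2
[65] read 'a'  n2⇒n3

Matches: [[9,2],[16,0],[16,3],[24,0],[24,3],[26,3],[32,2],[37,2],[39,3],[44,2],[48,1],[50,3],[56,1],[58,3],[60,3]]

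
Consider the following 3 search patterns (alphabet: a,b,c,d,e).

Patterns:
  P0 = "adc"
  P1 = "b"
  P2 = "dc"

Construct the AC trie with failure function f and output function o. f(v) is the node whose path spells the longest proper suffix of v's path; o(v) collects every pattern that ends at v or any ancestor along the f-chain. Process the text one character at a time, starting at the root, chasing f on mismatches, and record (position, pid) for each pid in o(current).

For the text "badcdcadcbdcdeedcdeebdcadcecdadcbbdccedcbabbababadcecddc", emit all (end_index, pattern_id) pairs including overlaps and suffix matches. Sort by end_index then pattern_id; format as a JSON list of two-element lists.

Build:
Trie (insert patterns):
  0='ε' goto a→1 b→4 d→5
  1='a' goto d→2
  2='ad' goto c→3
  3='adc' goto ·  [P0 ends]
  4='b' goto ·  [P1 ends]
  5='d' goto c→6
  6='dc' goto ·  [P2 ends]

Failure links (BFS by depth):
  n1('a'): parent n0 fail=0; on 'a' 0 → fail=0;  out ∅∪∅=∅
  n4('b'): parent n0 fail=0; on 'b' 0 → fail=0;  out {1}∪∅={1}
  n5('d'): parent n0 fail=0; on 'd' 0 → fail=0;  out ∅∪∅=∅
  n2('ad'): parent n1 fail=0; on 'd' 0 → fail=5;  out ∅∪∅=∅
  n6('dc'): parent n5 fail=0; on 'c' 0 → fail=0;  out {2}∪∅={2}
  n3('adc'): parent n2 fail=5; on 'c' 5 → fail=6;  out {0}∪{2}={0,2}

Text stream:
pos 0 'b': at 4  emit P1@[0:0]
pos 1 'a': at 1 (via fail)
pos 2 'd': at 2
pos 3 'c': at 3  emit P0@[1:3],P2@[2:3]
pos 4 'd': at 5 (via fail)
pos 5 'c': at 6  emit P2@[4:5]
pos 6 'a': at 1 (via fail)
pos 7 'd': at 2
pos 8 'c': at 3  emit P0@[6:8],P2@[7:8]
pos 9 'b': at 4 (via fail)  emit P1@[9:9]
pos 10 'd': at 5 (via fail)
pos 11 'c': at 6  emit P2@[10:11]
pos 12 'd': at 5 (via fail)
pos 13 'e': at 0 (via fail)
pos 14 'e': at 0
pos 15 'd': at 5
pos 16 'c': at 6  emit P2@[15:16]
pos 17 'd': at 5 (via fail)
pos 18 'e': at 0 (via fail)
pos 19 'e': at 0
pos 20 'b': at 4  emit P1@[20:20]
pos 21 'd': at 5 (via fail)
pos 22 'c': at 6  emit P2@[21:22]
pos 23 'a': at 1 (via fail)
pos 24 'd': at 2
pos 25 'c': at 3  emit P0@[23:25],P2@[24:25]
pos 26 'e': at 0 (via fail)
pos 27 'c': at 0
pos 28 'd': at 5
pos 29 'a': at 1 (via fail)
pos 30 'd': at 2
pos 31 'c': at 3  emit P0@[29:31],P2@[30:31]
pos 32 'b': at 4 (via fail)  emit P1@[32:32]
pos 33 'b': at 4 (via fail)  emit P1@[33:33]
pos 34 'd': at 5 (via fail)
pos 35 'c': at 6  emit P2@[34:35]
pos 36 'c': at 0 (via fail)
pos 37 'e': at 0
pos 38 'd': at 5
pos 39 'c': at 6  emit P2@[38:39]
pos 40 'b': at 4 (via fail)  emit P1@[40:40]
pos 41 'a': at 1 (via fail)
pos 42 'b': at 4 (via fail)  emit P1@[42:42]
pos 43 'b': at 4 (via fail)  emit P1@[43:43]
pos 44 'a': at 1 (via fail)
pos 45 'b': at 4 (via fail)  emit P1@[45:45]
pos 46 'a': at 1 (via fail)
pos 47 'b': at 4 (via fail)  emit P1@[47:47]
pos 48 'a': at 1 (via fail)
pos 49 'd': at 2
pos 50 'c': at 3  emit P0@[48:50],P2@[49:50]
pos 51 'e': at 0 (via fail)
pos 52 'c': at 0
pos 53 'd': at 5
pos 54 'd': at 5 (via fail)
pos 55 'c': at 6  emit P2@[54:55]

Matches: [[0,1],[3,0],[3,2],[5,2],[8,0],[8,2],[9,1],[11,2],[16,2],[20,1],[22,2],[25,0],[25,2],[31,0],[31,2],[32,1],[33,1],[35,2],[39,2],[40,1],[42,1],[43,1],[45,1],[47,1],[50,0],[50,2],[55,2]]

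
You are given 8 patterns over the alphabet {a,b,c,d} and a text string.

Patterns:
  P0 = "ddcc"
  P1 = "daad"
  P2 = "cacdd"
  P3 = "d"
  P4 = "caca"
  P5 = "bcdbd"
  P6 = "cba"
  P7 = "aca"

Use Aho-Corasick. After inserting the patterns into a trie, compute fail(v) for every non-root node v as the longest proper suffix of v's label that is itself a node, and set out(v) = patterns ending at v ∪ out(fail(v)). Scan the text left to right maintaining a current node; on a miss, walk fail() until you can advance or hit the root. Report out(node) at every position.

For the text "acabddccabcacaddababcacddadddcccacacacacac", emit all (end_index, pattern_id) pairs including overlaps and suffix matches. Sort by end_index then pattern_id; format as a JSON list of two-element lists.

Build:
Trie nodes:
  0='ε' goto a→21 b→14 c→8 d→1
  1='d' goto a→5 d→2  [P3 ends]
  2='dd' goto c→3
  3='ddc' goto c→4
  4='ddcc' goto ·  [P0 ends]
  5='da' goto a→6
  6='daa' goto d→7
  7='daad' goto ·  [P1 ends]
  8='c' goto a→9 b→19
  9='ca' goto c→10
  10='cac' goto a→13 d→11
  11='cacd' goto d→12
  12='cacdd' goto ·  [P2 ends]
  13='caca' goto ·  [P4 ends]
  14='b' goto c→15
  15='bc' goto d→16
  16='bcd' goto b→17
  17='bcdb' goto d→18
  18='bcdbd' goto ·  [P5 ends]
  19='cb' goto a→20
  20='cba' goto ·  [P6 ends]
  21='a' goto c→22
  22='ac' goto a→23
  23='aca' goto ·  [P7 ends]

BFS fail/out derivation:
  fail(1) 'd': from fail(0)=0 chase 'd': 0 ⇒ 0;  out={3}∪out(0)={3}
  fail(8) 'c': from fail(0)=0 chase 'c': 0 ⇒ 0;  out=∅∪out(0)=∅
  fail(14) 'b': from fail(0)=0 chase 'b': 0 ⇒ 0;  out=∅∪out(0)=∅
  fail(21) 'a': from fail(0)=0 chase 'a': 0 ⇒ 0;  out=∅∪out(0)=∅
  fail(2) 'dd': from fail(1)=0 chase 'd': 0 ⇒ 1;  out=∅∪out(1)={3}
  fail(5) 'da': from fail(1)=0 chase 'a': 0 ⇒ 21;  out=∅∪out(21)=∅
  fail(9) 'ca': from fail(8)=0 chase 'a': 0 ⇒ 21;  out=∅∪out(21)=∅
  fail(15) 'bc': from fail(14)=0 chase 'c': 0 ⇒ 8;  out=∅∪out(8)=∅
  fail(19) 'cb': from fail(8)=0 chase 'b': 0 ⇒ 14;  out=∅∪out(14)=∅
  fail(22) 'ac': from fail(21)=0 chase 'c': 0 ⇒ 8;  out=∅∪out(8)=∅
  fail(3) 'ddc': from fail(2)=1 chase 'c': 1→0 ⇒ 8;  out=∅∪out(8)=∅
  fail(6) 'daa': from fail(5)=21 chase 'a': 21→0 ⇒ 21;  out=∅∪out(21)=∅
  fail(10) 'cac': from fail(9)=21 chase 'c': 21 ⇒ 22;  out=∅∪out(22)=∅
  fail(16) 'bcd': from fail(15)=8 chase 'd': 8→0 ⇒ 1;  out=∅∪out(1)={3}
  fail(20) 'cba': from fail(19)=14 chase 'a': 14→0 ⇒ 21;  out={6}∪out(21)={6}
  fail(23) 'aca': from fail(22)=8 chase 'a': 8 ⇒ 9;  out={7}∪out(9)={7}
  fail(4) 'ddcc': from fail(3)=8 chase 'c': 8→0 ⇒ 8;  out={0}∪out(8)={0}
  fail(7) 'daad': from fail(6)=21 chase 'd': 21→0 ⇒ 1;  out={1}∪out(1)={1,3}
  fail(11) 'cacd': from fail(10)=22 chase 'd': 22→8→0 ⇒ 1;  out=∅∪out(1)={3}
  fail(13) 'caca': from fail(10)=22 chase 'a': 22 ⇒ 23;  out={4}∪out(23)={4,7}
  fail(17) 'bcdb': from fail(16)=1 chase 'b': 1→0 ⇒ 14;  out=∅∪out(14)=∅
  fail(12) 'cacdd': from fail(11)=1 chase 'd': 1 ⇒ 2;  out={2}∪out(2)={2,3}
  fail(18) 'bcdbd': from fail(17)=14 chase 'd': 14→0 ⇒ 1;  out={5}∪out(1)={3,5}

Text stream:
i=0 'a': node 0→21
i=1 'c': node 21→22
i=2 'a': node 22→23  → match P7@[0:2]
i=3 'b': node 23→14 (fail-walked)
i=4 'd': node 14→1 (fail-walked)  → match P3@[4:4]
i=5 'd': node 1→2  → match P3@[5:5]
i=6 'c': node 2→3
i=7 'c': node 3→4  → match P0@[4:7]
i=8 'a': node 4→9 (fail-walked)
i=9 'b': node 9→14 (fail-walked)
i=10 'c': node 14→15
i=11 'a': node 15→9 (fail-walked)
i=12 'c': node 9→10
i=13 'a': node 10→13  → match P4@[10:13],P7@[11:13]
i=14 'd': node 13→1 (fail-walked)  → match P3@[14:14]
i=15 'd': node 1→2  → match P3@[15:15]
i=16 'a': node 2→5 (fail-walked)
i=17 'b': node 5→14 (fail-walked)
i=18 'a': node 14→21 (fail-walked)
i=19 'b': node 21→14 (fail-walked)
i=20 'c': node 14→15
i=21 'a': node 15→9 (fail-walked)
i=22 'c': node 9→10
i=23 'd': node 10→11  → match P3@[23:23]
i=24 'd': node 11→12  → match P2@[20:24],P3@[24:24]
i=25 'a': node 12→5 (fail-walked)
i=26 'd': node 5→1 (fail-walked)  → match P3@[26:26]
i=27 'd': node 1→2  → match P3@[27:27]
i=28 'd': node 2→2 (fail-walked)  → match P3@[28:28]
i=29 'c': node 2→3
i=30 'c': node 3→4  → match P0@[27:30]
i=31 'c': node 4→8 (fail-walked)
i=32 'a': node 8→9
i=33 'c': node 9→10
i=34 'a': node 10→13  → match P4@[31:34],P7@[32:34]
i=35 'c': node 13→10 (fail-walked)
i=36 'a': node 10→13  → match P4@[33:36],P7@[34:36]
i=37 'c': node 13→10 (fail-walked)
i=38 'a': node 10→13  → match P4@[35:38],P7@[36:38]
i=39 'c': node 13→10 (fail-walked)
i=40 'a': node 10→13  → match P4@[37:40],P7@[38:40]
i=41 'c': node 13→10 (fail-walked)

All matches (sorted): [[2,7],[4,3],[5,3],[7,0],[13,4],[13,7],[14,3],[15,3],[23,3],[24,2],[24,3],[26,3],[27,3],[28,3],[30,0],[34,4],[34,7],[36,4],[36,7],[38,4],[38,7],[40,4],[40,7]]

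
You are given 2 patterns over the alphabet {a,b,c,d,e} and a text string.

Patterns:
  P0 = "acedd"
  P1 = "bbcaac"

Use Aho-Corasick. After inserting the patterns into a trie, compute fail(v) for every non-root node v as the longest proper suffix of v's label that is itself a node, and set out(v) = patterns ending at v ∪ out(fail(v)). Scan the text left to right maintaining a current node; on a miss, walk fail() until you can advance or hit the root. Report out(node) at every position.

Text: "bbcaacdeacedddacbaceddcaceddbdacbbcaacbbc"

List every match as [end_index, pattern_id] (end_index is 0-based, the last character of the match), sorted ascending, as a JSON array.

Build automaton:
Trie (insert patterns):
  n0 'ε': a→1 b→6
  n1 'a': c→2
  n2 'ac': e→3
  n3 'ace': d→4
  n4 'aced': d→5
  n5 'acedd': ·  [P0 ends]
  n6 'b': b→7
  n7 'bb': c→8
  n8 'bbc': a→9
  n9 'bbca': a→10
  n10 'bbcaa': c→11
  n11 'bbcaac': ·  [P1 ends]

Failure links (BFS by depth):
  n1('a'): parent n0 fail=0; on 'a' 0 → fail=0;  out ∅∪∅=∅
  n6('b'): parent n0 fail=0; on 'b' 0 → fail=0;  out ∅∪∅=∅
  n2('ac'): parent n1 fail=0; on 'c' 0 → fail=0;  out ∅∪∅=∅
  n7('bb'): parent n6 fail=0; on 'b' 0 → fail=6;  out ∅∪∅=∅
  n3('ace'): parent n2 fail=0; on 'e' 0 → fail=0;  out ∅∪∅=∅
  n8('bbc'): parent n7 fail=6; on 'c' 6→0 → fail=0;  out ∅∪∅=∅
  n4('aced'): parent n3 fail=0; on 'd' 0 → fail=0;  out ∅∪∅=∅
  n9('bbca'): parent n8 fail=0; on 'a' 0 → fail=1;  out ∅∪∅=∅
  n5('acedd'): parent n4 fail=0; on 'd' 0 → fail=0;  out {0}∪∅={0}
  n10('bbcaa'): parent n9 fail=1; on 'a' 1→0 → fail=1;  out ∅∪∅=∅
  n11('bbcaac'): parent n10 fail=1; on 'c' 1 → fail=2;  out {1}∪∅={1}

Run:
i=0 'b': node 0→6
i=1 'b': node 6→7
i=2 'c': node 7→8
i=3 'a': node 8→9
i=4 'a': node 9→10
i=5 'c': node 10→11  emit P1@[0:5]
i=6 'd': node 11→0 ·f
i=7 'e': node 0→0
i=8 'a': node 0→1
i=9 'c': node 1→2
i=10 'e': node 2→3
i=11 'd': node 3→4
i=12 'd': node 4→5  emit P0@[8:12]
i=13 'd': node 5→0 ·f
i=14 'a': node 0→1
i=15 'c': node 1→2
i=16 'b': node 2→6 ·f
i=17 'a': node 6→1 ·f
i=18 'c': node 1→2
i=19 'e': node 2→3
i=20 'd': node 3→4
i=21 'd': node 4→5  emit P0@[17:21]
i=22 'c': node 5→0 ·f
i=23 'a': node 0→1
i=24 'c': node 1→2
i=25 'e': node 2→3
i=26 'd': node 3→4
i=27 'd': node 4→5  emit P0@[23:27]
i=28 'b': node 5→6 ·f
i=29 'd': node 6→0 ·f
i=30 'a': node 0→1
i=31 'c': node 1→2
i=32 'b': node 2→6 ·f
i=33 'b': node 6→7
i=34 'c': node 7→8
i=35 'a': node 8→9
i=36 'a': node 9→10
i=37 'c': node 10→11  emit P1@[32:37]
i=38 'b': node 11→6 ·f
i=39 'b': node 6→7
i=40 'c': node 7→8

Matches: [[5,1],[12,0],[21,0],[27,0],[37,1]]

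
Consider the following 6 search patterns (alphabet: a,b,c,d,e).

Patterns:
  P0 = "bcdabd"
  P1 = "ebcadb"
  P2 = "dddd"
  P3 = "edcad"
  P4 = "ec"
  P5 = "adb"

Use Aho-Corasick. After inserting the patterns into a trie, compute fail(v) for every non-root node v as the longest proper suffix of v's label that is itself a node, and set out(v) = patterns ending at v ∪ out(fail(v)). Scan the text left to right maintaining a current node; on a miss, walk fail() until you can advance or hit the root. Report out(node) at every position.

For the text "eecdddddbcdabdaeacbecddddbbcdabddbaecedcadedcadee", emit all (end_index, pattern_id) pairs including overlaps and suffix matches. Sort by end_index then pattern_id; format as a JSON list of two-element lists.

Build:
Trie nodes:
  0='ε' goto a→22 b→1 d→13 e→7
  1='b' goto c→2
  2='bc' goto d→3
  3='bcd' goto a→4
  4='bcda' goto b→5
  5='bcdab' goto d→6
  6='bcdabd' goto ·  [P0 ends]
  7='e' goto b→8 c→21 d→17
  8='eb' goto c→9
  9='ebc' goto a→10
  10='ebca' goto d→11
  11='ebcad' goto b→12
  12='ebcadb' goto ·  [P1 ends]
  13='d' goto d→14
  14='dd' goto d→15
  15='ddd' goto d→16
  16='dddd' goto ·  [P2 ends]
  17='ed' goto c→18
  18='edc' goto a→19
  19='edca' goto d→20
  20='edcad' goto ·  [P3 ends]
  21='ec' goto ·  [P4 ends]
  22='a' goto d→23
  23='ad' goto b→24
  24='adb' goto ·  [P5 ends]

Failure links (BFS by depth):
  fail(1) 'b': from fail(0)=0 chase 'b': 0 ⇒ 0;  out=∅∪out(0)=∅
  fail(7) 'e': from fail(0)=0 chase 'e': 0 ⇒ 0;  out=∅∪out(0)=∅
  fail(13) 'd': from fail(0)=0 chase 'd': 0 ⇒ 0;  out=∅∪out(0)=∅
  fail(22) 'a': from fail(0)=0 chase 'a': 0 ⇒ 0;  out=∅∪out(0)=∅
  fail(2) 'bc': from fail(1)=0 chase 'c': 0 ⇒ 0;  out=∅∪out(0)=∅
  fail(8) 'eb': from fail(7)=0 chase 'b': 0 ⇒ 1;  out=∅∪out(1)=∅
  fail(14) 'dd': from fail(13)=0 chase 'd': 0 ⇒ 13;  out=∅∪out(13)=∅
  fail(17) 'ed': from fail(7)=0 chase 'd': 0 ⇒ 13;  out=∅∪out(13)=∅
  fail(21) 'ec': from fail(7)=0 chase 'c': 0 ⇒ 0;  out={4}∪out(0)={4}
  fail(23) 'ad': from fail(22)=0 chase 'd': 0 ⇒ 13;  out=∅∪out(13)=∅
  fail(3) 'bcd': from fail(2)=0 chase 'd': 0 ⇒ 13;  out=∅∪out(13)=∅
  fail(9) 'ebc': from fail(8)=1 chase 'c': 1 ⇒ 2;  out=∅∪out(2)=∅
  fail(15) 'ddd': from fail(14)=13 chase 'd': 13 ⇒ 14;  out=∅∪out(14)=∅
  fail(18) 'edc': from fail(17)=13 chase 'c': 13→0 ⇒ 0;  out=∅∪out(0)=∅
  fail(24) 'adb': from fail(23)=13 chase 'b': 13→0 ⇒ 1;  out={5}∪out(1)={5}
  fail(4) 'bcda': from fail(3)=13 chase 'a': 13→0 ⇒ 22;  out=∅∪out(22)=∅
  fail(10) 'ebca': from fail(9)=2 chase 'a': 2→0 ⇒ 22;  out=∅∪out(22)=∅
  fail(16) 'dddd': from fail(15)=14 chase 'd': 14 ⇒ 15;  out={2}∪out(15)={2}
  fail(19) 'edca': from fail(18)=0 chase 'a': 0 ⇒ 22;  out=∅∪out(22)=∅
  fail(5) 'bcdab': from fail(4)=22 chase 'b': 22→0 ⇒ 1;  out=∅∪out(1)=∅
  fail(11) 'ebcad': from fail(10)=22 chase 'd': 22 ⇒ 23;  out=∅∪out(23)=∅
  fail(20) 'edcad': from fail(19)=22 chase 'd': 22 ⇒ 23;  out={3}∪out(23)={3}
  fail(6) 'bcdabd': from fail(5)=1 chase 'd': 1→0 ⇒ 13;  out={0}∪out(13)={0}
  fail(12) 'ebcadb': from fail(11)=23 chase 'b': 23 ⇒ 24;  out={1}∪out(24)={1,5}

Run:
pos 0 'e': at 7
pos 1 'e': at 7 ·f
pos 2 'c': at 21  emit P4@[1:2]
pos 3 'd': at 13 ·f
pos 4 'd': at 14
pos 5 'd': at 15
pos 6 'd': at 16  emit P2@[3:6]
pos 7 'd': at 16 ·f  emit P2@[4:7]
pos 8 'b': at 1 ·f
pos 9 'c': at 2
pos 10 'd': at 3
pos 11 'a': at 4
pos 12 'b': at 5
pos 13 'd': at 6  emit P0@[8:13]
pos 14 'a': at 22 ·f
pos 15 'e': at 7 ·f
pos 16 'a': at 22 ·f
pos 17 'c': at 0 ·f
pos 18 'b': at 1
pos 19 'e': at 7 ·f
pos 20 'c': at 21  emit P4@[19:20]
pos 21 'd': at 13 ·f
pos 22 'd': at 14
pos 23 'd': at 15
pos 24 'd': at 16  emit P2@[21:24]
pos 25 'b': at 1 ·f
pos 26 'b': at 1 ·f
pos 27 'c': at 2
pos 28 'd': at 3
pos 29 'a': at 4
pos 30 'b': at 5
pos 31 'd': at 6  emit P0@[26:31]
pos 32 'd': at 14 ·f
pos 33 'b': at 1 ·f
pos 34 'a': at 22 ·f
pos 35 'e': at 7 ·f
pos 36 'c': at 21  emit P4@[35:36]
pos 37 'e': at 7 ·f
pos 38 'd': at 17
pos 39 'c': at 18
pos 40 'a': at 19
pos 41 'd': at 20  emit P3@[37:41]
pos 42 'e': at 7 ·f
pos 43 'd': at 17
pos 44 'c': at 18
pos 45 'a': at 19
pos 46 'd': at 20  emit P3@[42:46]
pos 47 'e': at 7 ·f
pos 48 'e': at 7 ·f

Matches: [[2,4],[6,2],[7,2],[13,0],[20,4],[24,2],[31,0],[36,4],[41,3],[46,3]]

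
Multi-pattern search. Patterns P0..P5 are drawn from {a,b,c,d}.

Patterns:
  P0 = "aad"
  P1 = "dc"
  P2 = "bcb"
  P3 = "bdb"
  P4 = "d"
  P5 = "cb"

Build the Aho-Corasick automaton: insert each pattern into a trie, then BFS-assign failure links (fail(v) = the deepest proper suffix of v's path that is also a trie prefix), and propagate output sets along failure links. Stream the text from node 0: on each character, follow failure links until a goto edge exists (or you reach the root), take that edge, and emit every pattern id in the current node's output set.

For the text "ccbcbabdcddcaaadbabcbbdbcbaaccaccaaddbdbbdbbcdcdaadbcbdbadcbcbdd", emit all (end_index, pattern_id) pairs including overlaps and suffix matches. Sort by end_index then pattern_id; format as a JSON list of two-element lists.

Construct AC machine:
Trie nodes:
  0='ε' goto a→1 b→6 c→11 d→4
  1='a' goto a→2
  2='aa' goto d→3
  3='aad' goto ·  [P0 ends]
  4='d' goto c→5  [P4 ends]
  5='dc' goto ·  [P1 ends]
  6='b' goto c→7 d→9
  7='bc' goto b→8
  8='bcb' goto ·  [P2 ends]
  9='bd' goto b→10
  10='bdb' goto ·  [P3 ends]
  11='c' goto b→12
  12='cb' goto ·  [P5 ends]

Failure links (BFS by depth):
  n1('a'): parent n0 fail=0; on 'a' 0 → fail=0;  out ∅∪∅=∅
  n4('d'): parent n0 fail=0; on 'd' 0 → fail=0;  out {4}∪∅={4}
  n6('b'): parent n0 fail=0; on 'b' 0 → fail=0;  out ∅∪∅=∅
  n11('c'): parent n0 fail=0; on 'c' 0 → fail=0;  out ∅∪∅=∅
  n2('aa'): parent n1 fail=0; on 'a' 0 → fail=1;  out ∅∪∅=∅
  n5('dc'): parent n4 fail=0; on 'c' 0 → fail=11;  out {1}∪∅={1}
  n7('bc'): parent n6 fail=0; on 'c' 0 → fail=11;  out ∅∪∅=∅
  n9('bd'): parent n6 fail=0; on 'd' 0 → fail=4;  out ∅∪{4}={4}
  n12('cb'): parent n11 fail=0; on 'b' 0 → fail=6;  out {5}∪∅={5}
  n3('aad'): parent n2 fail=1; on 'd' 1→0 → fail=4;  out {0}∪{4}={0,4}
  n8('bcb'): parent n7 fail=11; on 'b' 11 → fail=12;  out {2}∪{5}={2,5}
  n10('bdb'): parent n9 fail=4; on 'b' 4→0 → fail=6;  out {3}∪∅={3}

Scan:
pos 0 'c': at 11
pos 1 'c': at 11 ·f
pos 2 'b': at 12  ** P5@[1:2]
pos 3 'c': at 7 ·f
pos 4 'b': at 8  ** P2@[2:4],P5@[3:4]
pos 5 'a': at 1 ·f
pos 6 'b': at 6 ·f
pos 7 'd': at 9  ** P4@[7:7]
pos 8 'c': at 5 ·f  ** P1@[7:8]
pos 9 'd': at 4 ·f  ** P4@[9:9]
pos 10 'd': at 4 ·f  ** P4@[10:10]
pos 11 'c': at 5  ** P1@[10:11]
pos 12 'a': at 1 ·f
pos 13 'a': at 2
pos 14 'a': at 2 ·f
pos 15 'd': at 3  ** P0@[13:15],P4@[15:15]
pos 16 'b': at 6 ·f
pos 17 'a': at 1 ·f
pos 18 'b': at 6 ·f
pos 19 'c': at 7
pos 20 'b': at 8  ** P2@[18:20],P5@[19:20]
pos 21 'b': at 6 ·f
pos 22 'd': at 9  ** P4@[22:22]
pos 23 'b': at 10  ** P3@[21:23]
pos 24 'c': at 7 ·f
pos 25 'b': at 8  ** P2@[23:25],P5@[24:25]
pos 26 'a': at 1 ·f
pos 27 'a': at 2
pos 28 'c': at 11 ·f
pos 29 'c': at 11 ·f
pos 30 'a': at 1 ·f
pos 31 'c': at 11 ·f
pos 32 'c': at 11 ·f
pos 33 'a': at 1 ·f
pos 34 'a': at 2
pos 35 'd': at 3  ** P0@[33:35],P4@[35:35]
pos 36 'd': at 4 ·f  ** P4@[36:36]
pos 37 'b': at 6 ·f
pos 38 'd': at 9  ** P4@[38:38]
pos 39 'b': at 10  ** P3@[37:39]
pos 40 'b': at 6 ·f
pos 41 'd': at 9  ** P4@[41:41]
pos 42 'b': at 10  ** P3@[40:42]
pos 43 'b': at 6 ·f
pos 44 'c': at 7
pos 45 'd': at 4 ·f  ** P4@[45:45]
pos 46 'c': at 5  ** P1@[45:46]
pos 47 'd': at 4 ·f  ** P4@[47:47]
pos 48 'a': at 1 ·f
pos 49 'a': at 2
pos 50 'd': at 3  ** P0@[48:50],P4@[50:50]
pos 51 'b': at 6 ·f
pos 52 'c': at 7
pos 53 'b': at 8  ** P2@[51:53],P5@[52:53]
pos 54 'd': at 9 ·f  ** P4@[54:54]
pos 55 'b': at 10  ** P3@[53:55]
pos 56 'a': at 1 ·f
pos 57 'd': at 4 ·f  ** P4@[57:57]
pos 58 'c': at 5  ** P1@[57:58]
pos 59 'b': at 12 ·f  ** P5@[58:59]
pos 60 'c': at 7 ·f
pos 61 'b': at 8  ** P2@[59:61],P5@[60:61]
pos 62 'd': at 9 ·f  ** P4@[62:62]
pos 63 'd': at 4 ·f  ** P4@[63:63]

Result: [[2,5],[4,2],[4,5],[7,4],[8,1],[9,4],[10,4],[11,1],[15,0],[15,4],[20,2],[20,5],[22,4],[23,3],[25,2],[25,5],[35,0],[35,4],[36,4],[38,4],[39,3],[41,4],[42,3],[45,4],[46,1],[47,4],[50,0],[50,4],[53,2],[53,5],[54,4],[55,3],[57,4],[58,1],[59,5],[61,2],[61,5],[62,4],[63,4]]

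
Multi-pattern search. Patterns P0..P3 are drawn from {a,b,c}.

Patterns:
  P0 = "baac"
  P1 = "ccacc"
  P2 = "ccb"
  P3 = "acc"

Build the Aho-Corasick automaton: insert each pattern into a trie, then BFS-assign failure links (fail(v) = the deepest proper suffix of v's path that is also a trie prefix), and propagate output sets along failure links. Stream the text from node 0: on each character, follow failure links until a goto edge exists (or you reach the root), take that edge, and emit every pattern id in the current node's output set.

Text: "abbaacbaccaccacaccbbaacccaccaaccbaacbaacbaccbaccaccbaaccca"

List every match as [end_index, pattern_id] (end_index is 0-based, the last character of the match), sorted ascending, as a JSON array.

Construct AC machine:
Trie nodes:
  n0 'ε': a→11 b→1 c→5
  n1 'b': a→2
  n2 'ba': a→3
  n3 'baa': c→4
  n4 'baac': ·  ←P0
  n5 'c': c→6
  n6 'cc': a→7 b→10
  n7 'cca': c→8
  n8 'ccac': c→9
  n9 'ccacc': ·  ←P1
  n10 'ccb': ·  ←P2
  n11 'a': c→12
  n12 'ac': c→13
  n13 'acc': ·  ←P3

Failure links (BFS by depth):
  n1('b'): parent n0 fail=0; on 'b' 0 → fail=0;  out ∅∪∅=∅
  n5('c'): parent n0 fail=0; on 'c' 0 → fail=0;  out ∅∪∅=∅
  n11('a'): parent n0 fail=0; on 'a' 0 → fail=0;  out ∅∪∅=∅
  n2('ba'): parent n1 fail=0; on 'a' 0 → fail=11;  out ∅∪∅=∅
  n6('cc'): parent n5 fail=0; on 'c' 0 → fail=5;  out ∅∪∅=∅
  n12('ac'): parent n11 fail=0; on 'c' 0 → fail=5;  out ∅∪∅=∅
  n3('baa'): parent n2 fail=11; on 'a' 11→0 → fail=11;  out ∅∪∅=∅
  n7('cca'): parent n6 fail=5; on 'a' 5→0 → fail=11;  out ∅∪∅=∅
  n10('ccb'): parent n6 fail=5; on 'b' 5→0 → fail=1;  out {2}∪∅={2}
  n13('acc'): parent n12 fail=5; on 'c' 5 → fail=6;  out {3}∪∅={3}
  n4('baac'): parent n3 fail=11; on 'c' 11 → fail=12;  out {0}∪∅={0}
  n8('ccac'): parent n7 fail=11; on 'c' 11 → fail=12;  out ∅∪∅=∅
  n9('ccacc'): parent n8 fail=12; on 'c' 12 → fail=13;  out {1}∪{3}={1,3}

Text stream:
[0] read 'a'  n0⇒n11
[1] read 'b'  n11⇒n1 ·f
[2] read 'b'  n1⇒n1 ·f
[3] read 'a'  n1⇒n2
[4] read 'a'  n2⇒n3
[5] read 'c'  n3⇒n4  → match P0@[2:5]
[6] read 'b'  n4⇒n1 ·f
[7] read 'a'  n1⇒n2
[8] read 'c'  n2⇒n12 ·f
[9] read 'c'  n12⇒n13  → match P3@[7:9]
[10] read 'a'  n13⇒n7 ·f
[11] read 'c'  n7⇒n8
[12] read 'c'  n8⇒n9  → match P1@[8:12],P3@[10:12]
[13] read 'a'  n9⇒n7 ·f
[14] read 'c'  n7⇒n8
[15] read 'a'  n8⇒n11 ·f
[16] read 'c'  n11⇒n12
[17] read 'c'  n12⇒n13  → match P3@[15:17]
[18] read 'b'  n13⇒n10 ·f  → match P2@[16:18]
[19] read 'b'  n10⇒n1 ·f
[20] read 'a'  n1⇒n2
[21] read 'a'  n2⇒n3
[22] read 'c'  n3⇒n4  → match P0@[19:22]
[23] read 'c'  n4⇒n13 ·f  → match P3@[21:23]
[24] read 'c'  n13⇒n6 ·f
[25] read 'a'  n6⇒n7
[26] read 'c'  n7⇒n8
[27] read 'c'  n8⇒n9  → match P1@[23:27],P3@[25:27]
[28] read 'a'  n9⇒n7 ·f
[29] read 'a'  n7⇒n11 ·f
[30] read 'c'  n11⇒n12
[31] read 'c'  n12⇒n13  → match P3@[29:31]
[32] read 'b'  n13⇒n10 ·f  → match P2@[30:32]
[33] read 'a'  n10⇒n2 ·f
[34] read 'a'  n2⇒n3
[35] read 'c'  n3⇒n4  → match P0@[32:35]
[36] read 'b'  n4⇒n1 ·f
[37] read 'a'  n1⇒n2
[38] read 'a'  n2⇒n3
[39] read 'c'  n3⇒n4  → match P0@[36:39]
[40] read 'b'  n4⇒n1 ·f
[41] read 'a'  n1⇒n2
[42] read 'c'  n2⇒n12 ·f
[43] read 'c'  n12⇒n13  → match P3@[41:43]
[44] read 'b'  n13⇒n10 ·f  → match P2@[42:44]
[45] read 'a'  n10⇒n2 ·f
[46] read 'c'  n2⇒n12 ·f
[47] read 'c'  n12⇒n13  → match P3@[45:47]
[48] read 'a'  n13⇒n7 ·f
[49] read 'c'  n7⇒n8
[50] read 'c'  n8⇒n9  → match P1@[46:50],P3@[48:50]
[51] read 'b'  n9⇒n10 ·f  → match P2@[49:51]
[52] read 'a'  n10⇒n2 ·f
[53] read 'a'  n2⇒n3
[54] read 'c'  n3⇒n4  → match P0@[51:54]
[55] read 'c'  n4⇒n13 ·f  → match P3@[53:55]
[56] read 'c'  n13⇒n6 ·f
[57] read 'a'  n6⇒n7

All matches (sorted): [[5,0],[9,3],[12,1],[12,3],[17,3],[18,2],[22,0],[23,3],[27,1],[27,3],[31,3],[32,2],[35,0],[39,0],[43,3],[44,2],[47,3],[50,1],[50,3],[51,2],[54,0],[55,3]]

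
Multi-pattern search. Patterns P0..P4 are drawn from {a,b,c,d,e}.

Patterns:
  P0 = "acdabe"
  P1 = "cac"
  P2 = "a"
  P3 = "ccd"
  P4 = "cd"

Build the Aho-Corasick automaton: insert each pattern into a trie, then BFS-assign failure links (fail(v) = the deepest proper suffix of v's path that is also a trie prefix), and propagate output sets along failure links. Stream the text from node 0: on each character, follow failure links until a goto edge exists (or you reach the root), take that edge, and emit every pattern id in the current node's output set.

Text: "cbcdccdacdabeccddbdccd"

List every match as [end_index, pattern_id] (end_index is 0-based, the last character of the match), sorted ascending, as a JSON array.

Build:
Trie nodes:
  n0 'ε': a→1 c→7
  n1 'a': c→2  [P2 ends]
  n2 'ac': d→3
  n3 'acd': a→4
  n4 'acda': b→5
  n5 'acdab': e→6
  n6 'acdabe': ·  [P0 ends]
  n7 'c': a→8 c→10 d→12
  n8 'ca': c→9
  n9 'cac': ·  [P1 ends]
  n10 'cc': d→11
  n11 'ccd': ·  [P3 ends]
  n12 'cd': ·  [P4 ends]

BFS fail/out derivation:
  fail(1) 'a': from fail(0)=0 chase 'a': 0 ⇒ 0;  out={2}∪out(0)={2}
  fail(7) 'c': from fail(0)=0 chase 'c': 0 ⇒ 0;  out=∅∪out(0)=∅
  fail(2) 'ac': from fail(1)=0 chase 'c': 0 ⇒ 7;  out=∅∪out(7)=∅
  fail(8) 'ca': from fail(7)=0 chase 'a': 0 ⇒ 1;  out=∅∪out(1)={2}
  fail(10) 'cc': from fail(7)=0 chase 'c': 0 ⇒ 7;  out=∅∪out(7)=∅
  fail(12) 'cd': from fail(7)=0 chase 'd': 0 ⇒ 0;  out={4}∪out(0)={4}
  fail(3) 'acd': from fail(2)=7 chase 'd': 7 ⇒ 12;  out=∅∪out(12)={4}
  fail(9) 'cac': from fail(8)=1 chase 'c': 1 ⇒ 2;  out={1}∪out(2)={1}
  fail(11) 'ccd': from fail(10)=7 chase 'd': 7 ⇒ 12;  out={3}∪out(12)={3,4}
  fail(4) 'acda': from fail(3)=12 chase 'a': 12→0 ⇒ 1;  out=∅∪out(1)={2}
  fail(5) 'acdab': from fail(4)=1 chase 'b': 1→0 ⇒ 0;  out=∅∪out(0)=∅
  fail(6) 'acdabe': from fail(5)=0 chase 'e': 0 ⇒ 0;  out={0}∪out(0)={0}

Text stream:
[0] read 'c'  n0⇒n7
[1] read 'b'  n7⇒n0 (via fail)
[2] read 'c'  n0⇒n7
[3] read 'd'  n7⇒n12  → match P4@[2:3]
[4] read 'c'  n12⇒n7 (via fail)
[5] read 'c'  n7⇒n10
[6] read 'd'  n10⇒n11  → match P3@[4:6],P4@[5:6]
[7] read 'a'  n11⇒n1 (via fail)  → match P2@[7:7]
[8] read 'c'  n1⇒n2
[9] read 'd'  n2⇒n3  → match P4@[8:9]
[10] read 'a'  n3⇒n4  → match P2@[10:10]
[11] read 'b'  n4⇒n5
[12] read 'e'  n5⇒n6  → match P0@[7:12]
[13] read 'c'  n6⇒n7 (via fail)
[14] read 'c'  n7⇒n10
[15] read 'd'  n10⇒n11  → match P3@[13:15],P4@[14:15]
[16] read 'd'  n11⇒n0 (via fail)
[17] read 'b'  n0⇒n0
[18] read 'd'  n0⇒n0
[19] read 'c'  n0⇒n7
[20] read 'c'  n7⇒n10
[21] read 'd'  n10⇒n11  → match P3@[19:21],P4@[20:21]

Matches: [[3,4],[6,3],[6,4],[7,2],[9,4],[10,2],[12,0],[15,3],[15,4],[21,3],[21,4]]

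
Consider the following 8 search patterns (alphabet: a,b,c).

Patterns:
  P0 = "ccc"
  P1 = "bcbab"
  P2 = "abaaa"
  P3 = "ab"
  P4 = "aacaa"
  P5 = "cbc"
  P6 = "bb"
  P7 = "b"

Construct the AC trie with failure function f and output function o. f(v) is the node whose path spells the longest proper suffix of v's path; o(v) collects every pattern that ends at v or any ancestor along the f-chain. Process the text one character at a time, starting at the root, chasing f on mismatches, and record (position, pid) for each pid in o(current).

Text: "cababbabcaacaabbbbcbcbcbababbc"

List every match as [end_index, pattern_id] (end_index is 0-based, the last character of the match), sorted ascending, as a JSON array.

Construct AC machine:
Trie nodes:
  0='ε' goto a→9 b→4 c→1
  1='c' goto b→18 c→2
  2='cc' goto c→3
  3='ccc' goto ·  ←P0
  4='b' goto b→20 c→5  ←P7
  5='bc' goto b→6
  6='bcb' goto a→7
  7='bcba' goto b→8
  8='bcbab' goto ·  ←P1
  9='a' goto a→14 b→10
  10='ab' goto a→11  ←P3
  11='aba' goto a→12
  12='abaa' goto a→13
  13='abaaa' goto ·  ←P2
  14='aa' goto c→15
  15='aac' goto a→16
  16='aaca' goto a→17
  17='aacaa' goto ·  ←P4
  18='cb' goto c→19
  19='cbc' goto ·  ←P5
  20='bb' goto ·  ←P6

Failure links (BFS by depth):
  n1('c'): parent n0 fail=0; on 'c' 0 → fail=0;  out ∅∪∅=∅
  n4('b'): parent n0 fail=0; on 'b' 0 → fail=0;  out {7}∪∅={7}
  n9('a'): parent n0 fail=0; on 'a' 0 → fail=0;  out ∅∪∅=∅
  n2('cc'): parent n1 fail=0; on 'c' 0 → fail=1;  out ∅∪∅=∅
  n5('bc'): parent n4 fail=0; on 'c' 0 → fail=1;  out ∅∪∅=∅
  n10('ab'): parent n9 fail=0; on 'b' 0 → fail=4;  out {3}∪{7}={3,7}
  n14('aa'): parent n9 fail=0; on 'a' 0 → fail=9;  out ∅∪∅=∅
  n18('cb'): parent n1 fail=0; on 'b' 0 → fail=4;  out ∅∪{7}={7}
  n20('bb'): parent n4 fail=0; on 'b' 0 → fail=4;  out {6}∪{7}={6,7}
  n3('ccc'): parent n2 fail=1; on 'c' 1 → fail=2;  out {0}∪∅={0}
  n6('bcb'): parent n5 fail=1; on 'b' 1 → fail=18;  out ∅∪{7}={7}
  n11('aba'): parent n10 fail=4; on 'a' 4→0 → fail=9;  out ∅∪∅=∅
  n15('aac'): parent n14 fail=9; on 'c' 9→0 → fail=1;  out ∅∪∅=∅
  n19('cbc'): parent n18 fail=4; on 'c' 4 → fail=5;  out {5}∪∅={5}
  n7('bcba'): parent n6 fail=18; on 'a' 18→4→0 → fail=9;  out ∅∪∅=∅
  n12('abaa'): parent n11 fail=9; on 'a' 9 → fail=14;  out ∅∪∅=∅
  n16('aaca'): parent n15 fail=1; on 'a' 1→0 → fail=9;  out ∅∪∅=∅
  n8('bcbab'): parent n7 fail=9; on 'b' 9 → fail=10;  out {1}∪{3,7}={1,3,7}
  n13('abaaa'): parent n12 fail=14; on 'a' 14→9 → fail=14;  out {2}∪∅={2}
  n17('aacaa'): parent n16 fail=9; on 'a' 9 → fail=14;  out {4}∪∅={4}

Scan:
pos 0 'c': at 1
pos 1 'a': at 9 (via fail)
pos 2 'b': at 10  → match P3@[1:2],P7@[2:2]
pos 3 'a': at 11
pos 4 'b': at 10 (via fail)  → match P3@[3:4],P7@[4:4]
pos 5 'b': at 20 (via fail)  → match P6@[4:5],P7@[5:5]
pos 6 'a': at 9 (via fail)
pos 7 'b': at 10  → match P3@[6:7],P7@[7:7]
pos 8 'c': at 5 (via fail)
pos 9 'a': at 9 (via fail)
pos 10 'a': at 14
pos 11 'c': at 15
pos 12 'a': at 16
pos 13 'a': at 17  → match P4@[9:13]
pos 14 'b': at 10 (via fail)  → match P3@[13:14],P7@[14:14]
pos 15 'b': at 20 (via fail)  → match P6@[14:15],P7@[15:15]
pos 16 'b': at 20 (via fail)  → match P6@[15:16],P7@[16:16]
pos 17 'b': at 20 (via fail)  → match P6@[16:17],P7@[17:17]
pos 18 'c': at 5 (via fail)
pos 19 'b': at 6  → match P7@[19:19]
pos 20 'c': at 19 (via fail)  → match P5@[18:20]
pos 21 'b': at 6 (via fail)  → match P7@[21:21]
pos 22 'c': at 19 (via fail)  → match P5@[20:22]
pos 23 'b': at 6 (via fail)  → match P7@[23:23]
pos 24 'a': at 7
pos 25 'b': at 8  → match P1@[21:25],P3@[24:25],P7@[25:25]
pos 26 'a': at 11 (via fail)
pos 27 'b': at 10 (via fail)  → match P3@[26:27],P7@[27:27]
pos 28 'b': at 20 (via fail)  → match P6@[27:28],P7@[28:28]
pos 29 'c': at 5 (via fail)

All matches (sorted): [[2,3],[2,7],[4,3],[4,7],[5,6],[5,7],[7,3],[7,7],[13,4],[14,3],[14,7],[15,6],[15,7],[16,6],[16,7],[17,6],[17,7],[19,7],[20,5],[21,7],[22,5],[23,7],[25,1],[25,3],[25,7],[27,3],[27,7],[28,6],[28,7]]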